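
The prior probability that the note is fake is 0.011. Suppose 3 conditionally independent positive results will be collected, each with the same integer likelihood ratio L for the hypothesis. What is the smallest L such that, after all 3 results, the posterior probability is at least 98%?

Prior odds = 0.011/0.989 = 11/989.
Target odds = 0.98/0.02 = 49.
Need L³ ≥ 49 ÷ (11/989) = 48461/11.
16³ = 4096 < 48461/11 ≤ 4913 = 17³, so L = 17.

17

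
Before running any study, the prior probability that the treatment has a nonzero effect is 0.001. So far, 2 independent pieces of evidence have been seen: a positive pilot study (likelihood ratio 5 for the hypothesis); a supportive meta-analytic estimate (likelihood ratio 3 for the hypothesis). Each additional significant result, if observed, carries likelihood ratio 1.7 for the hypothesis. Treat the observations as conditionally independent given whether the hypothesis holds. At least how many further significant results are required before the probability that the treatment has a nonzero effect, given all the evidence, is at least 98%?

16

Prior odds = 0.001/0.999 = 1/999.
Combined Bayes factor of the evidence already in hand = 5 × 3 = 15.
Odds after that evidence = (1/999) × 15 = 5/333.
Target odds = 0.98/0.02 = 49.
Need 1.7ⁿ ≥ 49 ÷ (5/333) = 3263.4.
1.7¹⁵ ≈2862.42 falls short of 3263.4 but 1.7¹⁶ ≈4866.12 reaches it, so n = 16.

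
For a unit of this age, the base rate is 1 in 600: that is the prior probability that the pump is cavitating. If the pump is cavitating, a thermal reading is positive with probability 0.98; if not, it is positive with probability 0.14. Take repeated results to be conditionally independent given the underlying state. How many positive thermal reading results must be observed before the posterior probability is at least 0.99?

6

Prior odds = (1/600)/(599/600) = 1/599.
Likelihood ratio of a positive = 0.98/0.14 = 7.
Target posterior odds = 0.99/0.01 = 99.
Need (1/599) × 7ⁿ ≥ 99, i.e. 7ⁿ ≥ 59301.
7⁵ = 16807 falls short of 59301 but 7⁶ = 117649 reaches it, so n = 6.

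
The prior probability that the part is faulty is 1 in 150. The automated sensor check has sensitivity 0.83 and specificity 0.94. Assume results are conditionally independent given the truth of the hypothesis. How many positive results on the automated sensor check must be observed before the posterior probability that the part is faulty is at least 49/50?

4

Prior odds: (1/150) ÷ (149/150) = 1/149.
False-positive rate = 1 − 0.94 = 0.06; likelihood ratio of a positive = 0.83/0.06 = 83/6.
Target posterior odds = 0.98/0.02 = 49.
Need (1/149) × (83/6)ⁿ ≥ 49, i.e. (83/6)ⁿ ≥ 7301.
(83/6)³ = 571787/216 falls short of 7301 but (83/6)⁴ = 47458321/1296 reaches it, so n = 4.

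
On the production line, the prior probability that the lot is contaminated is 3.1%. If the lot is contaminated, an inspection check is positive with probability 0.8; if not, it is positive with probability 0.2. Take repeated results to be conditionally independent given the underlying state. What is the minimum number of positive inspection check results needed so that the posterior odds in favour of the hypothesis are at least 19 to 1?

Prior odds: 0.031 ÷ 0.969 = 31/969.
Likelihood ratio of a positive = 0.8/0.2 = 4.
Target odds = 19.
Need (31/969) × 4ⁿ ≥ 19, i.e. 4ⁿ ≥ 18411/31.
4⁴ = 256 falls short of 18411/31 but 4⁵ = 1024 reaches it, so n = 5.

5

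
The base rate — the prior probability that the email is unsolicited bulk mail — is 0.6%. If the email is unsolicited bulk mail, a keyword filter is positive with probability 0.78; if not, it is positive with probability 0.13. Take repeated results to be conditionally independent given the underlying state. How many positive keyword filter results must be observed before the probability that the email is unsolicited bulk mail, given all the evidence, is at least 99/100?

Prior odds = 0.006/0.994 = 3/497.
Likelihood ratio of a positive = 0.78/0.13 = 6.
Target odds: 0.99 ÷ 0.01 = 99.
Require 6ⁿ ≥ 99 ÷ (3/497) = 16401.
6⁵ = 7776 falls short of 16401 but 6⁶ = 46656 reaches it, so n = 6.

6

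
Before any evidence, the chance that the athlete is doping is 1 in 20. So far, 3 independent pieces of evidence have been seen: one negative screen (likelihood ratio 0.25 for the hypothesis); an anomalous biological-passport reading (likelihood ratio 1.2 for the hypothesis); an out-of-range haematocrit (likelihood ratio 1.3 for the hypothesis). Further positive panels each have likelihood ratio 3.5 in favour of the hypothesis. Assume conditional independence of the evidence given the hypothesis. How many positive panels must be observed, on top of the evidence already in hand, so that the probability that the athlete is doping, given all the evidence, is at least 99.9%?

9

Prior odds = 0.05/0.95 = 1/19.
Combined Bayes factor of the evidence already in hand = 0.25 × 1.2 × 1.3 = 0.39.
Odds after that evidence = (1/19) × 0.39 = 39/1900.
Target odds = 0.999/0.001 = 999.
Need 3.5ⁿ ≥ 999 ÷ (39/1900) = 632700/13.
3.5⁸ = 5764801/256 falls short of 632700/13 but 3.5⁹ = 40353607/512 reaches it, so n = 9.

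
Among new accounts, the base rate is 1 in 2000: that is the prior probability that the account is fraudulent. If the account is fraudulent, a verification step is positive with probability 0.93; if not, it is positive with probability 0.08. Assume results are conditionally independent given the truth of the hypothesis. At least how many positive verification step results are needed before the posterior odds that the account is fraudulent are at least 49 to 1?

5

Prior odds = 0.0005/0.9995 = 1/1999.
Likelihood ratio of a positive = 0.93/0.08 = 11.625.
Target odds = 49.
Need (1/1999) × 11.625ⁿ ≥ 49, i.e. 11.625ⁿ ≥ 97951.
11.625⁴ = 74805201/4096 falls short of 97951 but 11.625⁵ ≈212307 reaches it, so n = 5.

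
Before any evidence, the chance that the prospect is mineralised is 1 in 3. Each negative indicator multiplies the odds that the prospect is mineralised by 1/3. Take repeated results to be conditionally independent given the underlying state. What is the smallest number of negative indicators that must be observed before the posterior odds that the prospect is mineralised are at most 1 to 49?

3

Prior odds: (1/3) ÷ (2/3) = 0.5.
Likelihood ratio per negative indicator = 1/3.
Target odds = 1/49.
Require (1/3)ⁿ ≤ 1/49 ÷ 0.5 = 2/49.
(1/3)² = 1/9 is still above 2/49 but (1/3)³ = 1/27 is at or below it, so n = 3.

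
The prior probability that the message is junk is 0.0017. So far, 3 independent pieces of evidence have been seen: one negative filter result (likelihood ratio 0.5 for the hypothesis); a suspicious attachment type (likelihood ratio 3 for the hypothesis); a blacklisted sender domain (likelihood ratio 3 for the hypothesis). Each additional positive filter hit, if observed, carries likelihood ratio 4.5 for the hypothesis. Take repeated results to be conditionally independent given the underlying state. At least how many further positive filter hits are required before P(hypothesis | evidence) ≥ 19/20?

6

Prior odds = 0.0017/0.9983 = 17/9983.
Combined Bayes factor of the evidence already in hand = 0.5 × 3 × 3 = 4.5.
Odds after that evidence = (17/9983) × 4.5 = 153/19966.
Target odds = 0.95/0.05 = 19.
Need 4.5ⁿ ≥ 19 ÷ (153/19966) = 379354/153.
4.5⁵ = 1845.28125 falls short of 379354/153 but 4.5⁶ = 8303.765625 reaches it, so n = 6.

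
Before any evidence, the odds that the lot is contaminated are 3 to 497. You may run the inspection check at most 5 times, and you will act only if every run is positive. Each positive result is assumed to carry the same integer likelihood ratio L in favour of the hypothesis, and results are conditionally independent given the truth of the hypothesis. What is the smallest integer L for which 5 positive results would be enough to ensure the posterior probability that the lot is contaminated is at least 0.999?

12

Prior odds = 3/497.
Target odds = 0.999/0.001 = 999.
Need L⁵ ≥ 999 ÷ (3/497) = 165501.
11⁵ = 161051 < 165501 ≤ 248832 = 12⁵, so L = 12.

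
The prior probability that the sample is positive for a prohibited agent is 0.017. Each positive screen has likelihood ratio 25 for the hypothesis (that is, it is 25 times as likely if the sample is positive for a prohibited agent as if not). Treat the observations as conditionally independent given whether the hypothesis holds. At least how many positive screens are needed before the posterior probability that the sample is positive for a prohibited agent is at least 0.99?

3

Prior odds = 0.017/0.983 = 17/983.
Likelihood ratio per positive screen = 25.
Target odds: 0.99 ÷ 0.01 = 99.
Require 25ⁿ ≥ 99 ÷ (17/983) = 97317/17.
25² = 625 falls short of 97317/17 but 25³ = 15625 reaches it, so n = 3.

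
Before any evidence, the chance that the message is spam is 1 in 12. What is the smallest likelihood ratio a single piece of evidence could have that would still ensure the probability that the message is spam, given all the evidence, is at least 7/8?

77

Prior odds = (1/12)/(11/12) = 1/11.
Target odds = 0.875/0.125 = 7.
Required Bayes factor = 7 ÷ (1/11) = 77.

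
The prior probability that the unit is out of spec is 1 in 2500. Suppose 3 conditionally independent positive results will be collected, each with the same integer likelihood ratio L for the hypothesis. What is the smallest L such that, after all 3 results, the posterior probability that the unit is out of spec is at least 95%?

37

Prior odds = 0.0004/0.9996 = 1/2499.
Target odds = 0.95/0.05 = 19.
Need L³ ≥ 19 ÷ (1/2499) = 47481.
36³ = 46656 < 47481 ≤ 50653 = 37³, so L = 37.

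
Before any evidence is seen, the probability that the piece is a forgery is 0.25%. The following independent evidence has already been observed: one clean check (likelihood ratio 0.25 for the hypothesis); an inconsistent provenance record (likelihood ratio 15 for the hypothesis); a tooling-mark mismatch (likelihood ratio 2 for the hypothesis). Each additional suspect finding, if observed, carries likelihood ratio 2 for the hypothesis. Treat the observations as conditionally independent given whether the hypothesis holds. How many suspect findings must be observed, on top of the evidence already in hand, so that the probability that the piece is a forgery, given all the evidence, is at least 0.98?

12

Prior odds = 0.0025/0.9975 = 1/399.
Combined Bayes factor of the evidence already in hand = 0.25 × 15 × 2 = 7.5.
Odds after that evidence = (1/399) × 7.5 = 5/266.
Target odds = 0.98/0.02 = 49.
Need 2ⁿ ≥ 49 ÷ (5/266) = 2606.8.
2¹¹ = 2048 falls short of 2606.8 but 2¹² = 4096 reaches it, so n = 12.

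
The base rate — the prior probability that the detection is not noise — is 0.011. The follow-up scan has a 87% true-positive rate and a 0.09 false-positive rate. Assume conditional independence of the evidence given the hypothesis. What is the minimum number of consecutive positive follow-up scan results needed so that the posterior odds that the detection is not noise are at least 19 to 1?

Prior odds = 0.011/0.989 = 11/989.
Likelihood ratio of a positive result = 0.87/0.09 = 29/3.
Target odds = 19.
Require (29/3)ⁿ ≥ 19 ÷ (11/989) = 18791/11.
(29/3)³ = 24389/27 falls short of 18791/11 but (29/3)⁴ = 707281/81 reaches it, so n = 4.

4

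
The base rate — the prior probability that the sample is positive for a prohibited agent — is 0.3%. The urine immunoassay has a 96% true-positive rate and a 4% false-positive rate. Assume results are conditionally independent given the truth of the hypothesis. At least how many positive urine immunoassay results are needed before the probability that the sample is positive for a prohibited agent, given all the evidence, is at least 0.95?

3

Prior odds: 0.003 ÷ 0.997 = 3/997.
Likelihood ratio of a positive result = 0.96/0.04 = 24.
Target posterior odds = 0.95/0.05 = 19.
Require 24ⁿ ≥ 19 ÷ (3/997) = 18943/3.
24² = 576 falls short of 18943/3 but 24³ = 13824 reaches it, so n = 3.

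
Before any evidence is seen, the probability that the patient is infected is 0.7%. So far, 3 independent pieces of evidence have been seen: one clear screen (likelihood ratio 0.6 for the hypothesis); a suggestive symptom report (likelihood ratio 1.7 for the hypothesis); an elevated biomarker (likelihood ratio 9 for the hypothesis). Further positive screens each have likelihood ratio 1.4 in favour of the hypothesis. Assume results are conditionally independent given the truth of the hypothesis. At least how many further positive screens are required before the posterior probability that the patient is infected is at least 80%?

Prior odds = 0.007/0.993 = 7/993.
Combined Bayes factor of the evidence already in hand = 0.6 × 1.7 × 9 = 9.18.
Odds after that evidence = (7/993) × 9.18 = 1071/16550.
Target odds = 0.8/0.2 = 4.
Need 1.4ⁿ ≥ 4 ÷ (1071/16550) = 66200/1071.
1.4¹² ≈56.6939 falls short of 66200/1071 but 1.4¹³ ≈79.3715 reaches it, so n = 13.

13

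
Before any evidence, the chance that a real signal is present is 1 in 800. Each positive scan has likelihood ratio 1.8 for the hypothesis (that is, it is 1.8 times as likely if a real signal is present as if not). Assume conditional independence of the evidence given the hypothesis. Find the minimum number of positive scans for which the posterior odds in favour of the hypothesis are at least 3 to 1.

Prior odds: 0.00125 ÷ 0.99875 = 1/799.
Likelihood ratio per positive scan = 1.8.
Target odds = 3.
Require 1.8ⁿ ≥ 3 ÷ (1/799) = 2397.
1.8¹³ ≈2082.3 falls short of 2397 but 1.8¹⁴ ≈3748.13 reaches it, so n = 14.

14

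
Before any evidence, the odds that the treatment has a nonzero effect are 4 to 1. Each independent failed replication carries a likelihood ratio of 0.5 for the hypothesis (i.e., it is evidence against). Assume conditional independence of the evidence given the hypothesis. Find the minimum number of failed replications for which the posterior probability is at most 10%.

Prior odds = 4.
Likelihood ratio per failed replication = 0.5.
Target odds: 0.1 ÷ 0.9 = 1/9.
Require 0.5ⁿ ≤ 1/9 ÷ 4 = 1/36.
0.5⁵ = 0.03125 is still above 1/36 but 0.5⁶ = 0.015625 is at or below it, so n = 6.

6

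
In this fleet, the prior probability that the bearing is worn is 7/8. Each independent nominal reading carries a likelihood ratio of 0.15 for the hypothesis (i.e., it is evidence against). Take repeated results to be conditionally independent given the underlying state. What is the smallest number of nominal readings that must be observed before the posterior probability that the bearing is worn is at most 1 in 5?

Prior odds = 0.875/0.125 = 7.
Likelihood ratio per nominal reading = 0.15.
Target odds: 0.2 ÷ 0.8 = 0.25.
Require 0.15ⁿ ≤ 0.25 ÷ 7 = 1/28.
0.15¹ = 0.15 is still above 1/28 but 0.15² = 0.0225 is at or below it, so n = 2.

2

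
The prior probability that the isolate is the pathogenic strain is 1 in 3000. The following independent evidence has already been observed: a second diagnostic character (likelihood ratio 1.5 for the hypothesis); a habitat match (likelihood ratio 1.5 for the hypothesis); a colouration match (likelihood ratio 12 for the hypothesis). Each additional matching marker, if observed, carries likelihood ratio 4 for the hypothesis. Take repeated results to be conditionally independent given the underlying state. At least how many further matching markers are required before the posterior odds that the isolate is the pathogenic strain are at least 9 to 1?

Prior odds = (1/3000)/(2999/3000) = 1/2999.
Combined Bayes factor of the evidence already in hand = 1.5 × 1.5 × 12 = 27.
Odds after that evidence = (1/2999) × 27 = 27/2999.
Target odds = 9.
Need 4ⁿ ≥ 9 ÷ (27/2999) = 2999/3.
4⁴ = 256 falls short of 2999/3 but 4⁵ = 1024 reaches it, so n = 5.

5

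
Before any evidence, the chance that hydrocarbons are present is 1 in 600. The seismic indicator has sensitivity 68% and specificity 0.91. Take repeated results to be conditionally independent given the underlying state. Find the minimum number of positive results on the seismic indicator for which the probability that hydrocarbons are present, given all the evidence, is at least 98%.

6

Prior odds = (1/600)/(599/600) = 1/599.
False-positive rate = 1 − 0.91 = 0.09; likelihood ratio of a positive = 0.68/0.09 = 68/9.
Target odds: 0.98 ÷ 0.02 = 49.
Need (1/599) × (68/9)ⁿ ≥ 49, i.e. (68/9)ⁿ ≥ 29351.
(68/9)⁵ ≈24622.5 falls short of 29351 but (68/9)⁶ ≈186037 reaches it, so n = 6.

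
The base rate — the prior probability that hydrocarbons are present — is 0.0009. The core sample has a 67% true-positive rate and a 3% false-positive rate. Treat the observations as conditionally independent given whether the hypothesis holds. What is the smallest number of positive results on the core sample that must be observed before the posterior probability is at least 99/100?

Prior odds = 0.0009/0.9991 = 9/9991.
Likelihood ratio of a positive result = 0.67/0.03 = 67/3.
Target odds: 0.99 ÷ 0.01 = 99.
Need (9/9991) × (67/3)ⁿ ≥ 99, i.e. (67/3)ⁿ ≥ 109901.
(67/3)³ = 300763/27 falls short of 109901 but (67/3)⁴ = 20151121/81 reaches it, so n = 4.

4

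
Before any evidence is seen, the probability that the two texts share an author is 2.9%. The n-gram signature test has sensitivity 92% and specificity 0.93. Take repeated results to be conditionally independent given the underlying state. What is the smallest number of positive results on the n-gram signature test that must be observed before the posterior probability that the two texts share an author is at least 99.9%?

5

Prior odds = 0.029/0.971 = 29/971.
False-positive rate = 1 − 0.93 = 0.07; likelihood ratio of a positive = 0.92/0.07 = 92/7.
Target odds: 0.999 ÷ 0.001 = 999.
Need (29/971) × (92/7)ⁿ ≥ 999, i.e. (92/7)ⁿ ≥ 970029/29.
(92/7)⁴ = 71639296/2401 falls short of 970029/29 but (92/7)⁵ ≈392147 reaches it, so n = 5.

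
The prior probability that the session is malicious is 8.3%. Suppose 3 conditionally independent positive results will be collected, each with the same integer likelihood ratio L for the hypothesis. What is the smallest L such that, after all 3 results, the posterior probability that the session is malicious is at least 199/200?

14

Prior odds = 0.083/0.917 = 83/917.
Target odds = 0.995/0.005 = 199.
Need L³ ≥ 199 ÷ (83/917) = 182483/83.
13³ = 2197 < 182483/83 ≤ 2744 = 14³, so L = 14.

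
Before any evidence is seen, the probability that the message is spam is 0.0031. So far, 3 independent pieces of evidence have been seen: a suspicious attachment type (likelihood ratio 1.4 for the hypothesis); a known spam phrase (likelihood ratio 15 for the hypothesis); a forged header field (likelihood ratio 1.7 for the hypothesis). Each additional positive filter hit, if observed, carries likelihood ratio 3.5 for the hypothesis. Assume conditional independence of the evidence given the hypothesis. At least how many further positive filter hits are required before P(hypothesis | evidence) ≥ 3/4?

Prior odds = 0.0031/0.9969 = 31/9969.
Combined Bayes factor of the evidence already in hand = 1.4 × 15 × 1.7 = 35.7.
Odds after that evidence = (31/9969) × 35.7 = 3689/33230.
Target odds = 0.75/0.25 = 3.
Need 3.5ⁿ ≥ 3 ÷ (3689/33230) = 99690/3689.
3.5² = 12.25 falls short of 99690/3689 but 3.5³ = 42.875 reaches it, so n = 3.

3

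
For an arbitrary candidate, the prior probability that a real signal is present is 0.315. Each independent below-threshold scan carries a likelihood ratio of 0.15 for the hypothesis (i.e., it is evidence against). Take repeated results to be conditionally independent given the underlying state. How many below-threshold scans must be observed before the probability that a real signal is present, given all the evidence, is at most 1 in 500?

3

Prior odds: 0.315 ÷ 0.685 = 63/137.
Likelihood ratio per below-threshold scan = 0.15.
Target posterior odds = 0.002/0.998 = 1/499.
Need (63/137) × 0.15ⁿ ≤ 1/499, i.e. 0.15ⁿ ≤ 137/31437.
0.15² = 0.0225 is still above 137/31437 but 0.15³ = 0.003375 is at or below it, so n = 3.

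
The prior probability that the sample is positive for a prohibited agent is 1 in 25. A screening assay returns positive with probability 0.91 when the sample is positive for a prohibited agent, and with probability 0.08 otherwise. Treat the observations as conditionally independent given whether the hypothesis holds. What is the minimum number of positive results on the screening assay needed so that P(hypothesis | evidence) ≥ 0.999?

5

Prior odds: 0.04 ÷ 0.96 = 1/24.
Likelihood ratio of a positive result = 0.91/0.08 = 11.375.
Target posterior odds = 0.999/0.001 = 999.
Require 11.375ⁿ ≥ 999 ÷ (1/24) = 23976.
11.375⁴ = 68574961/4096 falls short of 23976 but 11.375⁵ ≈190439 reaches it, so n = 5.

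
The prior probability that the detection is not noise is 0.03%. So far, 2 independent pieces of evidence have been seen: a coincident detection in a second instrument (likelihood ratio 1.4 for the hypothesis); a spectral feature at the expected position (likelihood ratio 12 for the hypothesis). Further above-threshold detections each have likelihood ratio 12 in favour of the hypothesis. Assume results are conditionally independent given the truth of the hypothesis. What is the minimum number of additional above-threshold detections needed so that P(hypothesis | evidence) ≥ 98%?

4

Prior odds = 0.0003/0.9997 = 3/9997.
Combined Bayes factor of the evidence already in hand = 1.4 × 12 = 16.8.
Odds after that evidence = (3/9997) × 16.8 = 252/49985.
Target odds = 0.98/0.02 = 49.
Need 12ⁿ ≥ 49 ÷ (252/49985) = 349895/36.
12³ = 1728 falls short of 349895/36 but 12⁴ = 20736 reaches it, so n = 4.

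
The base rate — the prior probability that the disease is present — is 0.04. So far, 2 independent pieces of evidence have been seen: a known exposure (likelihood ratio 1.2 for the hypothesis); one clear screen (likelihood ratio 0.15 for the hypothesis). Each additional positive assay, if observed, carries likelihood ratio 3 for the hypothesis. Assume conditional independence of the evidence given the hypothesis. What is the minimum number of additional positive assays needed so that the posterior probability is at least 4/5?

6

Prior odds = 0.04/0.96 = 1/24.
Combined Bayes factor of the evidence already in hand = 1.2 × 0.15 = 0.18.
Odds after that evidence = (1/24) × 0.18 = 0.0075.
Target odds = 0.8/0.2 = 4.
Need 3ⁿ ≥ 4 ÷ 0.0075 = 1600/3.
3⁵ = 243 falls short of 1600/3 but 3⁶ = 729 reaches it, so n = 6.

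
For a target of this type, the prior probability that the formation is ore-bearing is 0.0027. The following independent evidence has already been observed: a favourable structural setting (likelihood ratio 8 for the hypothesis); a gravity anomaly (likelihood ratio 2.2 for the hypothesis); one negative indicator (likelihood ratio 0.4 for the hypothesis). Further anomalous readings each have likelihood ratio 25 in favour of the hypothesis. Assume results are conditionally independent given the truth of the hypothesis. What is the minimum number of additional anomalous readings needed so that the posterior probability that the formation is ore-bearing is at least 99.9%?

4

Prior odds = 0.0027/0.9973 = 27/9973.
Combined Bayes factor of the evidence already in hand = 8 × 2.2 × 0.4 = 7.04.
Odds after that evidence = (27/9973) × 7.04 = 4752/249325.
Target odds = 0.999/0.001 = 999.
Need 25ⁿ ≥ 999 ÷ (4752/249325) = 9225025/176.
25³ = 15625 falls short of 9225025/176 but 25⁴ = 390625 reaches it, so n = 4.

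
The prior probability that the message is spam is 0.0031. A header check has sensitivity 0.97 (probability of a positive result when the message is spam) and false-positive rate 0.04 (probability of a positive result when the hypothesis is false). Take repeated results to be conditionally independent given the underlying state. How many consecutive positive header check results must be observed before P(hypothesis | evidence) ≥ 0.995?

4

Prior odds = 0.0031/0.9969 = 31/9969.
Likelihood ratio of a positive result = 0.97/0.04 = 24.25.
Target odds: 0.995 ÷ 0.005 = 199.
Require 24.25ⁿ ≥ 199 ÷ (31/9969) = 1983831/31.
24.25³ = 912673/64 falls short of 1983831/31 but 24.25⁴ = 88529281/256 reaches it, so n = 4.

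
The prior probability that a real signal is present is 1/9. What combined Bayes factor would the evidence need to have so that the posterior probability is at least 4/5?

Prior odds = (1/9)/(8/9) = 0.125.
Target odds = 0.8/0.2 = 4.
Required Bayes factor = 4 ÷ 0.125 = 32.

32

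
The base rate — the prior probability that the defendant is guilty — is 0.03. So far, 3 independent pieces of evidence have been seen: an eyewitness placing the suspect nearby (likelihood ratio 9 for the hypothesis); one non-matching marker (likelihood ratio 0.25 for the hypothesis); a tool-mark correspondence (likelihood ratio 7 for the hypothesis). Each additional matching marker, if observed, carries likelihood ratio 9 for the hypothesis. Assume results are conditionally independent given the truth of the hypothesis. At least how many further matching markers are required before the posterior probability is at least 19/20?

Prior odds = 0.03/0.97 = 3/97.
Combined Bayes factor of the evidence already in hand = 9 × 0.25 × 7 = 15.75.
Odds after that evidence = (3/97) × 15.75 = 189/388.
Target odds = 0.95/0.05 = 19.
Need 9ⁿ ≥ 19 ÷ (189/388) = 7372/189.
9¹ = 9 falls short of 7372/189 but 9² = 81 reaches it, so n = 2.

2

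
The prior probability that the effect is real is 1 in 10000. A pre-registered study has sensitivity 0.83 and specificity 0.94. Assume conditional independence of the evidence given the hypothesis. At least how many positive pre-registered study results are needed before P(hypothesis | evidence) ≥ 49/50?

Prior odds = 0.0001/0.9999 = 1/9999.
False-positive rate = 1 − 0.94 = 0.06; likelihood ratio of a positive = 0.83/0.06 = 83/6.
Target odds: 0.98 ÷ 0.02 = 49.
Require (83/6)ⁿ ≥ 49 ÷ (1/9999) = 489951.
(83/6)⁴ = 47458321/1296 falls short of 489951 but (83/6)⁵ ≈506564 reaches it, so n = 5.

5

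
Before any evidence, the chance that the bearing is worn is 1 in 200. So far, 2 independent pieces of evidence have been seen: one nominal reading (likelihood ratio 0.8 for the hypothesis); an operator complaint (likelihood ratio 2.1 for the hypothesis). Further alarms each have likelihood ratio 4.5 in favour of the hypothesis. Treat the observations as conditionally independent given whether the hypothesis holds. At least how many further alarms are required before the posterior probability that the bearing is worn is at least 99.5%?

Prior odds = 0.005/0.995 = 1/199.
Combined Bayes factor of the evidence already in hand = 0.8 × 2.1 = 1.68.
Odds after that evidence = (1/199) × 1.68 = 42/4975.
Target odds = 0.995/0.005 = 199.
Need 4.5ⁿ ≥ 199 ÷ (42/4975) = 990025/42.
4.5⁶ = 8303.765625 falls short of 990025/42 but 4.5⁷ = 4782969/128 reaches it, so n = 7.

7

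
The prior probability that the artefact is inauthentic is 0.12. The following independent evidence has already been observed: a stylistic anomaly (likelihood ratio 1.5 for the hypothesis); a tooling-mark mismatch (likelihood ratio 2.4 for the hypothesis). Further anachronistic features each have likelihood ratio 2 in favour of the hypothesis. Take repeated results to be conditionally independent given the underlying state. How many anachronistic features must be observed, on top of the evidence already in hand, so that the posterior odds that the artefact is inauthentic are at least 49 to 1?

7

Prior odds = 0.12/0.88 = 3/22.
Combined Bayes factor of the evidence already in hand = 1.5 × 2.4 = 3.6.
Odds after that evidence = (3/22) × 3.6 = 27/55.
Target odds = 49.
Need 2ⁿ ≥ 49 ÷ (27/55) = 2695/27.
2⁶ = 64 falls short of 2695/27 but 2⁷ = 128 reaches it, so n = 7.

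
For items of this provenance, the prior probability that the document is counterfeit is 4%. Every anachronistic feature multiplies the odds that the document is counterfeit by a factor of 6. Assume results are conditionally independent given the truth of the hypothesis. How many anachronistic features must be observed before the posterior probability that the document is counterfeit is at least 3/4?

Prior odds: 0.04 ÷ 0.96 = 1/24.
Likelihood ratio per anachronistic feature = 6.
Target odds: 0.75 ÷ 0.25 = 3.
Need (1/24) × 6ⁿ ≥ 3, i.e. 6ⁿ ≥ 72.
6² = 36 falls short of 72 but 6³ = 216 reaches it, so n = 3.

3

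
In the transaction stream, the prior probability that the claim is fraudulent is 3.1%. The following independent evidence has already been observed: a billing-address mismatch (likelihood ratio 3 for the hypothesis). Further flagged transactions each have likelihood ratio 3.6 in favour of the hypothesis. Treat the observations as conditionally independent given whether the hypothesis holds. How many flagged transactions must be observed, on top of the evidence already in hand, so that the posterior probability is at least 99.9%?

Prior odds = 0.031/0.969 = 31/969.
Bayes factor of the evidence already in hand = 3.
Odds after that evidence = (31/969) × 3 = 31/323.
Target odds = 0.999/0.001 = 999.
Need 3.6ⁿ ≥ 999 ÷ (31/323) = 322677/31.
3.6⁷ = 612220032/78125 falls short of 322677/31 but 3.6⁸ ≈28211.1 reaches it, so n = 8.

8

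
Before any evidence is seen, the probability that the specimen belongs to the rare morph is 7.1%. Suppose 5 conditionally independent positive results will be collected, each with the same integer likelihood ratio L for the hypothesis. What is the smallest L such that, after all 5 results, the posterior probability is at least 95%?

4

Prior odds = 0.071/0.929 = 71/929.
Target odds = 0.95/0.05 = 19.
Need L⁵ ≥ 19 ÷ (71/929) = 17651/71.
3⁵ = 243 < 17651/71 ≤ 1024 = 4⁵, so L = 4.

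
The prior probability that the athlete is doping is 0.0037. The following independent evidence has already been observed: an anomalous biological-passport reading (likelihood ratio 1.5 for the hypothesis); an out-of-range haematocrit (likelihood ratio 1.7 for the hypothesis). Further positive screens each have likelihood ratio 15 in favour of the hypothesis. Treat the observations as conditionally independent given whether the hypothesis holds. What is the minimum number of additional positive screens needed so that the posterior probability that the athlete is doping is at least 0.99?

4

Prior odds = 0.0037/0.9963 = 37/9963.
Combined Bayes factor of the evidence already in hand = 1.5 × 1.7 = 2.55.
Odds after that evidence = (37/9963) × 2.55 = 629/66420.
Target odds = 0.99/0.01 = 99.
Need 15ⁿ ≥ 99 ÷ (629/66420) = 6575580/629.
15³ = 3375 falls short of 6575580/629 but 15⁴ = 50625 reaches it, so n = 4.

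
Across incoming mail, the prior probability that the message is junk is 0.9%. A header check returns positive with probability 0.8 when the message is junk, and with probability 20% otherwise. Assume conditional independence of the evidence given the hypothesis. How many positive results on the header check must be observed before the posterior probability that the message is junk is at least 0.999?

Prior odds: 0.009 ÷ 0.991 = 9/991.
Likelihood ratio of a positive result = 0.8/0.2 = 4.
Target posterior odds = 0.999/0.001 = 999.
Need (9/991) × 4ⁿ ≥ 999, i.e. 4ⁿ ≥ 110001.
4⁸ = 65536 falls short of 110001 but 4⁹ = 262144 reaches it, so n = 9.

9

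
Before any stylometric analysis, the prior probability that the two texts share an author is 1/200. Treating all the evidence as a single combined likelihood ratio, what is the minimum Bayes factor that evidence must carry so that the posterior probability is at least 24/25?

Prior odds = 0.005/0.995 = 1/199.
Target odds = 0.96/0.04 = 24.
Required Bayes factor = 24 ÷ (1/199) = 4776.

4776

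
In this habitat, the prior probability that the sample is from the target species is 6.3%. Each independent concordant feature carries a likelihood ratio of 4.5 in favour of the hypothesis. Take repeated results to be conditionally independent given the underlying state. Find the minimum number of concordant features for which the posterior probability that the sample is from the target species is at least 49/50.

Prior odds = 0.063/0.937 = 63/937.
Likelihood ratio per concordant feature = 4.5.
Target odds: 0.98 ÷ 0.02 = 49.
Need (63/937) × 4.5ⁿ ≥ 49, i.e. 4.5ⁿ ≥ 6559/9.
4.5⁴ = 410.0625 falls short of 6559/9 but 4.5⁵ = 1845.28125 reaches it, so n = 5.

5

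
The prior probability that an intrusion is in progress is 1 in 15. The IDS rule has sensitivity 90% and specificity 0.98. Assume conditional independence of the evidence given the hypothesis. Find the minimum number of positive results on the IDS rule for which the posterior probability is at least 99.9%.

Prior odds: (1/15) ÷ (14/15) = 1/14.
False-positive rate = 1 − 0.98 = 0.02; likelihood ratio of a positive = 0.9/0.02 = 45.
Target odds: 0.999 ÷ 0.001 = 999.
Require 45ⁿ ≥ 999 ÷ (1/14) = 13986.
45² = 2025 falls short of 13986 but 45³ = 91125 reaches it, so n = 3.

3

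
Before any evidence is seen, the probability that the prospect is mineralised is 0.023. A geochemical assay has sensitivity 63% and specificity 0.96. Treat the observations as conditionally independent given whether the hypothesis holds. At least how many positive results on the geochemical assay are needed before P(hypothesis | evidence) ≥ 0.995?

Prior odds = 0.023/0.977 = 23/977.
False-positive rate = 1 − 0.96 = 0.04; likelihood ratio of a positive = 0.63/0.04 = 15.75.
Target posterior odds = 0.995/0.005 = 199.
Need (23/977) × 15.75ⁿ ≥ 199, i.e. 15.75ⁿ ≥ 194423/23.
15.75³ = 3906.984375 falls short of 194423/23 but 15.75⁴ = 15752961/256 reaches it, so n = 4.

4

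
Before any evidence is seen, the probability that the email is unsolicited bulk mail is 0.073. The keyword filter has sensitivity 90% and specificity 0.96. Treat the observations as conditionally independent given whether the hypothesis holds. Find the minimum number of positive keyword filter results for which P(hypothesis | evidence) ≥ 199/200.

3

Prior odds: 0.073 ÷ 0.927 = 73/927.
False-positive rate = 1 − 0.96 = 0.04; likelihood ratio of a positive = 0.9/0.04 = 22.5.
Target odds: 0.995 ÷ 0.005 = 199.
Require 22.5ⁿ ≥ 199 ÷ (73/927) = 184473/73.
22.5² = 506.25 falls short of 184473/73 but 22.5³ = 11390.625 reaches it, so n = 3.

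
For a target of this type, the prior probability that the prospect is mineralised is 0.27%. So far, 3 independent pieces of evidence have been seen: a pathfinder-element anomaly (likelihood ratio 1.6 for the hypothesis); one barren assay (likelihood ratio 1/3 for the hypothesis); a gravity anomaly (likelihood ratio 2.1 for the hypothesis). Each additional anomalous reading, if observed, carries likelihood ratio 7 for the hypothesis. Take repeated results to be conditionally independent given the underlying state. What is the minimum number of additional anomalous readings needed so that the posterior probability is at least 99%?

6

Prior odds = 0.0027/0.9973 = 27/9973.
Combined Bayes factor of the evidence already in hand = 1.6 × (1/3) × 2.1 = 1.12.
Odds after that evidence = (27/9973) × 1.12 = 756/249325.
Target odds = 0.99/0.01 = 99.
Need 7ⁿ ≥ 99 ÷ (756/249325) = 2742575/84.
7⁵ = 16807 falls short of 2742575/84 but 7⁶ = 117649 reaches it, so n = 6.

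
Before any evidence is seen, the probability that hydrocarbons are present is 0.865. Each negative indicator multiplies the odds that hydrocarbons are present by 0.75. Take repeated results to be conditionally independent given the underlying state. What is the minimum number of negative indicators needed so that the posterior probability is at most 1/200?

Prior odds: 0.865 ÷ 0.135 = 173/27.
Likelihood ratio per negative indicator = 0.75.
Target odds: 0.005 ÷ 0.995 = 1/199.
Require 0.75ⁿ ≤ 1/199 ÷ (173/27) = 27/34427.
0.75²⁴ ≈0.00100339 is still above 27/34427 but 0.75²⁵ ≈0.000752543 is at or below it, so n = 25.

25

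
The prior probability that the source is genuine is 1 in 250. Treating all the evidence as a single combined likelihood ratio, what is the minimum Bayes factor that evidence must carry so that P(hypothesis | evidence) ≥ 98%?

Prior odds = 0.004/0.996 = 1/249.
Target odds = 0.98/0.02 = 49.
Required Bayes factor = 49 ÷ (1/249) = 12201.

12201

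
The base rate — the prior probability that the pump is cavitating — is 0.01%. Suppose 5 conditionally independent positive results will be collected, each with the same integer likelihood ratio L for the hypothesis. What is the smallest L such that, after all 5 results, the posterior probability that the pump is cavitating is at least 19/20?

12

Prior odds = 0.0001/0.9999 = 1/9999.
Target odds = 0.95/0.05 = 19.
Need L⁵ ≥ 19 ÷ (1/9999) = 189981.
11⁵ = 161051 < 189981 ≤ 248832 = 12⁵, so L = 12.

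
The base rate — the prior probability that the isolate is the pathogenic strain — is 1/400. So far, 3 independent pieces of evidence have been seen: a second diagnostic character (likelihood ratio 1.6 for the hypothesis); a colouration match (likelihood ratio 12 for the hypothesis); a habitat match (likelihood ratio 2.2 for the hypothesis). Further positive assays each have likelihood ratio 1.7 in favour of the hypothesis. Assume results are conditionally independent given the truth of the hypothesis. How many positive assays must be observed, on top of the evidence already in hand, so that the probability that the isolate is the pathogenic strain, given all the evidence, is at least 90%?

Prior odds = 0.0025/0.9975 = 1/399.
Combined Bayes factor of the evidence already in hand = 1.6 × 12 × 2.2 = 42.24.
Odds after that evidence = (1/399) × 42.24 = 352/3325.
Target odds = 0.9/0.1 = 9.
Need 1.7ⁿ ≥ 9 ÷ (352/3325) = 29925/352.
1.7⁸ ≈69.7576 falls short of 29925/352 but 1.7⁹ ≈118.588 reaches it, so n = 9.

9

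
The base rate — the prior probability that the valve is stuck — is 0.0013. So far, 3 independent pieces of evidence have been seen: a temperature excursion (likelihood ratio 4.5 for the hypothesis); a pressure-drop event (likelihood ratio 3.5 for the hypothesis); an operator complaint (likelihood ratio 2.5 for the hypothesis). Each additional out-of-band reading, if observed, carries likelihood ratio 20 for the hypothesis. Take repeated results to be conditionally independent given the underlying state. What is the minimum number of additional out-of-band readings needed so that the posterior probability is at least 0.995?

Prior odds = 0.0013/0.9987 = 13/9987.
Combined Bayes factor of the evidence already in hand = 4.5 × 3.5 × 2.5 = 39.375.
Odds after that evidence = (13/9987) × 39.375 = 1365/26632.
Target odds = 0.995/0.005 = 199.
Need 20ⁿ ≥ 199 ÷ (1365/26632) = 5299768/1365.
20² = 400 falls short of 5299768/1365 but 20³ = 8000 reaches it, so n = 3.

3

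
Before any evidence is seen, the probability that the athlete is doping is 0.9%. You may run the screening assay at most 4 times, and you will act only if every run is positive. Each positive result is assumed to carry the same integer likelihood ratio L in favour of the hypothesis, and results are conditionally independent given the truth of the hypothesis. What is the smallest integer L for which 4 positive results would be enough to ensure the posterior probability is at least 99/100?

Prior odds = 0.009/0.991 = 9/991.
Target odds = 0.99/0.01 = 99.
Need L⁴ ≥ 99 ÷ (9/991) = 10901.
10⁴ = 10000 < 10901 ≤ 14641 = 11⁴, so L = 11.

11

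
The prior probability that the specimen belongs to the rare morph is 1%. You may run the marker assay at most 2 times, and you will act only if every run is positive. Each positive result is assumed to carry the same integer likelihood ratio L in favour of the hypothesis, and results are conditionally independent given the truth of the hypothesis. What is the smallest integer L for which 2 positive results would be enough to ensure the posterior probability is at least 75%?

Prior odds = 0.01/0.99 = 1/99.
Target odds = 0.75/0.25 = 3.
Need L² ≥ 3 ÷ (1/99) = 297.
17² = 289 < 297 ≤ 324 = 18², so L = 18.

18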